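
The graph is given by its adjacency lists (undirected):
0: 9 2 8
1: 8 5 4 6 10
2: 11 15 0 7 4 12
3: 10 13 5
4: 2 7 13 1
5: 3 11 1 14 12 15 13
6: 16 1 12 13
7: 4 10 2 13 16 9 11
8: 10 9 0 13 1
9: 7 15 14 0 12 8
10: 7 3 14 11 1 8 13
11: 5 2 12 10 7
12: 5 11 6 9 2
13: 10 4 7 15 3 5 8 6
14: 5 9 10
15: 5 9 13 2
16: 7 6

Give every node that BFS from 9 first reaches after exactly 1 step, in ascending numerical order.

0, 7, 8, 12, 14, 15

Level 0: 9
Level 1: 0, 7, 8, 12, 14, 15
Level 2: 1, 2, 4, 5, 6, 10, 11, 13, 16
Level 3: 3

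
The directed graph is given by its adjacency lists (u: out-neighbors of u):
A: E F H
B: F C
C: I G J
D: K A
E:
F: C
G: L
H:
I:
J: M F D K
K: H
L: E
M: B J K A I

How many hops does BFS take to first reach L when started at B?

Level 0: B
Level 1: C, F
Level 2: G, I, J
Level 3: D, K, L, M
Level 4: A, E, H
L first appears at level 3.

3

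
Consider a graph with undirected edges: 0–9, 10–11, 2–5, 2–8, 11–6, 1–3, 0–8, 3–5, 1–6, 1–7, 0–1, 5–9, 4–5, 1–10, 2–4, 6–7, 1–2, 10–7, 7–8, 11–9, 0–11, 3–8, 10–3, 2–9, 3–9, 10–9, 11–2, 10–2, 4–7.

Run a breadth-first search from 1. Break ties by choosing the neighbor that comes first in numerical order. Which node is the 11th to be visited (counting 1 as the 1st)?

4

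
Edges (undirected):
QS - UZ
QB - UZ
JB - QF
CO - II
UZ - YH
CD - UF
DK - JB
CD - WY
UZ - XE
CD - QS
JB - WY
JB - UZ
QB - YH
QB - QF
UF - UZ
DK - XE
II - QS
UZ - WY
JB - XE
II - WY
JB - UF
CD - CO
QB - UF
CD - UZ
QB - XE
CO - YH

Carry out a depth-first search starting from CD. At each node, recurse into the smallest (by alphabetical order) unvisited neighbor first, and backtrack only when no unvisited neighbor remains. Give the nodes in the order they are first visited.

CD -> CO -> II -> QS -> UZ -> JB -> DK -> XE -> QB -> QF -> UF -> YH -> WY

Visit CD
CD → CO
CO → II
II → QS
QS → UZ
UZ → JB
JB → DK
DK → XE
XE → QB
QB → QF
QB → UF
QB → YH
JB → WY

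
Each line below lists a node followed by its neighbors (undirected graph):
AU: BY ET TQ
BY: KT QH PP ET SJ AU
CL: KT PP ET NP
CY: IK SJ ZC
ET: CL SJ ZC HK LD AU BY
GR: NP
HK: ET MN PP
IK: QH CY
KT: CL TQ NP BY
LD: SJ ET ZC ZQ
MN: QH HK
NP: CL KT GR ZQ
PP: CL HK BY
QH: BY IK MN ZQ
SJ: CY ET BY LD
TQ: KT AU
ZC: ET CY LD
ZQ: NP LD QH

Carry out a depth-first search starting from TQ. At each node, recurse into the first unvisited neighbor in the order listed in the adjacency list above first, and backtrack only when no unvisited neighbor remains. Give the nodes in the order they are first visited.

TQ -> KT -> CL -> PP -> HK -> ET -> SJ -> CY -> IK -> QH -> BY -> AU -> MN -> ZQ -> NP -> GR -> LD -> ZC

Visit TQ
TQ → KT
KT → CL
CL → PP
PP → HK
HK → ET
ET → SJ
SJ → CY
CY → IK
IK → QH
QH → BY
BY → AU
QH → MN
QH → ZQ
ZQ → NP
NP → GR
ZQ → LD
LD → ZC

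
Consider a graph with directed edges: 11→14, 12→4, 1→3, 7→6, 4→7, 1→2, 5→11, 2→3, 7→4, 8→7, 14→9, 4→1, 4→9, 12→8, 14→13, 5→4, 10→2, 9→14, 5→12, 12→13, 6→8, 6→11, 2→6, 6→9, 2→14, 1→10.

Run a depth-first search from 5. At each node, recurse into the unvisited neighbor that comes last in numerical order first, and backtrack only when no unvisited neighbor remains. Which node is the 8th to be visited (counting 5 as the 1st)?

Visit 5
5 → 12
12 → 13
12 → 8
8 → 7
7 → 6
6 → 11
11 → 14
14 → 9
7 → 4
4 → 1
1 → 10
10 → 2
2 → 3

Visit order: 5, 12, 13, 8, 7, 6, 11, 14, 9, 4, 1, 10, 2, 3

14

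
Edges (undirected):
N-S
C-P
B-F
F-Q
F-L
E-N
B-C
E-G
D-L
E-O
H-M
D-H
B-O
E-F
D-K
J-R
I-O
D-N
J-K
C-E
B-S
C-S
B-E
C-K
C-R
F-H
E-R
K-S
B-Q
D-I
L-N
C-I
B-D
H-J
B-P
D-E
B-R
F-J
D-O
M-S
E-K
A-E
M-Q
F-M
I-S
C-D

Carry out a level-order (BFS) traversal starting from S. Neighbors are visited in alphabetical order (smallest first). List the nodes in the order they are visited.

Visit S; enqueue B, C, I, K, M, N → queue [B, C, I, K, M, N]
Visit B; enqueue D, E, F, O, P, Q, R → queue [C, I, K, M, N, D, E, F, O, P, Q, R]
Visit C → queue [I, K, M, N, D, E, F, O, P, Q, R]
Visit I → queue [K, M, N, D, E, F, O, P, Q, R]
Visit K; enqueue J → queue [M, N, D, E, F, O, P, Q, R, J]
Visit M; enqueue H → queue [N, D, E, F, O, P, Q, R, J, H]
Visit N; enqueue L → queue [D, E, F, O, P, Q, R, J, H, L]
Visit D → queue [E, F, O, P, Q, R, J, H, L]
Visit E; enqueue A, G → queue [F, O, P, Q, R, J, H, L, A, G]
Visit F → queue [O, P, Q, R, J, H, L, A, G]
Visit O → queue [P, Q, R, J, H, L, A, G]
Visit P → queue [Q, R, J, H, L, A, G]
Visit Q → queue [R, J, H, L, A, G]
Visit R → queue [J, H, L, A, G]
Visit J → queue [H, L, A, G]
Visit H → queue [L, A, G]
Visit L → queue [A, G]
Visit A → queue [G]
Visit G → queue []

S, B, C, I, K, M, N, D, E, F, O, P, Q, R, J, H, L, A, G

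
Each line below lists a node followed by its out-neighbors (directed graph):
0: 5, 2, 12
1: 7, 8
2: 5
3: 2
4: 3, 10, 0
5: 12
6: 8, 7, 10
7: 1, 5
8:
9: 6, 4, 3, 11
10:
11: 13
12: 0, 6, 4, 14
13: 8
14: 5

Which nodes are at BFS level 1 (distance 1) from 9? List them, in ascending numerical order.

Level 0: 9
Level 1: 3, 4, 6, 11
Level 2: 0, 2, 7, 8, 10, 13
Level 3: 1, 5, 12
Level 4: 14

3, 4, 6, 11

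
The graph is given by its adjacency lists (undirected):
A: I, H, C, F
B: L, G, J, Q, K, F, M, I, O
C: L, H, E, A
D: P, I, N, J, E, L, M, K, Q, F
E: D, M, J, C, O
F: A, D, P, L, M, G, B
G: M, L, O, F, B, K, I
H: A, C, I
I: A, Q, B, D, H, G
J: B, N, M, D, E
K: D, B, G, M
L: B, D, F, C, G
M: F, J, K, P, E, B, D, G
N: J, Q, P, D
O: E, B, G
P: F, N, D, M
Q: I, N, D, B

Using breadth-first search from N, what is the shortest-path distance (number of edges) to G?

3

Level 0: N
Level 1: D, J, P, Q
Level 2: B, E, F, I, K, L, M
Level 3: A, C, G, H, O
G first appears at level 3.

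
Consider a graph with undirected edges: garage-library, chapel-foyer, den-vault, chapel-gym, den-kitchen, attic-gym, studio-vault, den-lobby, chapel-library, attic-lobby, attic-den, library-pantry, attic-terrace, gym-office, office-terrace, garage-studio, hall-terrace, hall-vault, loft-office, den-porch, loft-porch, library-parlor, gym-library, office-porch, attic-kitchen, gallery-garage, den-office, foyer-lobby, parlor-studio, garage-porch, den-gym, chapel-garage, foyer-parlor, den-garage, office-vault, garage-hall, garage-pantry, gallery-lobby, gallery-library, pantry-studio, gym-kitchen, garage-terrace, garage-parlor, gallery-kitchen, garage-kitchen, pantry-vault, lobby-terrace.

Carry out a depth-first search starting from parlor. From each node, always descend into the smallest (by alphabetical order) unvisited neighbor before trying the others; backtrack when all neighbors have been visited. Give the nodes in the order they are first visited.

Visit parlor
parlor → foyer
foyer → chapel
chapel → garage
garage → den
den → attic
attic → gym
gym → kitchen
kitchen → gallery
gallery → library
library → pantry
pantry → studio
studio → vault
vault → hall
hall → terrace
terrace → lobby
terrace → office
office → loft
loft → porch

parlor -> foyer -> chapel -> garage -> den -> attic -> gym -> kitchen -> gallery -> library -> pantry -> studio -> vault -> hall -> terrace -> lobby -> office -> loft -> porch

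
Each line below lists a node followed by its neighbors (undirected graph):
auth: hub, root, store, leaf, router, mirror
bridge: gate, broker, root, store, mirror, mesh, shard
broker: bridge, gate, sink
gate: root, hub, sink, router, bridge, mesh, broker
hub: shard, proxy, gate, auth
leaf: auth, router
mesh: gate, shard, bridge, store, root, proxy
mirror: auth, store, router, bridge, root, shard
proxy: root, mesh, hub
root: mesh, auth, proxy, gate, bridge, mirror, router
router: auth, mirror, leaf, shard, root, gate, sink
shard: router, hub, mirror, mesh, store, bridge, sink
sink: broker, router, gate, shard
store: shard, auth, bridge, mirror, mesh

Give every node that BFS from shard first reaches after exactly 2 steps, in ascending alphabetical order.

Level 0: shard
Level 1: bridge, hub, mesh, mirror, router, sink, store
Level 2: auth, broker, gate, leaf, proxy, root

auth, broker, gate, leaf, proxy, root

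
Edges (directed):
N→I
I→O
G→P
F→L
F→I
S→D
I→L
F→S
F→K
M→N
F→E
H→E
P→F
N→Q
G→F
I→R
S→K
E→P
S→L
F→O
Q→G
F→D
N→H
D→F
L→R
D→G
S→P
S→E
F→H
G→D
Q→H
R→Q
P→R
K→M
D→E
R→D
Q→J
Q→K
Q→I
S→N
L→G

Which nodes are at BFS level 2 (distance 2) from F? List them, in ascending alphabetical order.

Level 0: F
Level 1: D, E, H, I, K, L, O, S
Level 2: G, M, N, P, R
Level 3: Q
Level 4: J

G, M, N, P, R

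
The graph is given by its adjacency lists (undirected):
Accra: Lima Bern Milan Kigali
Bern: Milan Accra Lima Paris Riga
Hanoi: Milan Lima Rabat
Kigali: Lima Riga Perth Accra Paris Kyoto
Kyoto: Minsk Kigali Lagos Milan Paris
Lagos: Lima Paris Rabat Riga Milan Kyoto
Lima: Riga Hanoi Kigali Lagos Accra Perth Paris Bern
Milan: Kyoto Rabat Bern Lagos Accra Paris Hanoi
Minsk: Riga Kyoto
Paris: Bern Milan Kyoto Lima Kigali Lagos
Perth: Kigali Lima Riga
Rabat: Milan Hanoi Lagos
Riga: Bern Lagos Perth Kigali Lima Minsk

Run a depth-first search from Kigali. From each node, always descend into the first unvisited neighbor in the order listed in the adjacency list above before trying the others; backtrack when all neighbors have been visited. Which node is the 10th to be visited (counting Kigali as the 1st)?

Rabat

Visit Kigali
Kigali → Lima
Lima → Riga
Riga → Bern
Bern → Milan
Milan → Kyoto
Kyoto → Minsk
Kyoto → Lagos
Lagos → Paris
Lagos → Rabat
Rabat → Hanoi
Milan → Accra
Riga → Perth

Visit order: Kigali, Lima, Riga, Bern, Milan, Kyoto, Minsk, Lagos, Paris, Rabat, Hanoi, Accra, Perth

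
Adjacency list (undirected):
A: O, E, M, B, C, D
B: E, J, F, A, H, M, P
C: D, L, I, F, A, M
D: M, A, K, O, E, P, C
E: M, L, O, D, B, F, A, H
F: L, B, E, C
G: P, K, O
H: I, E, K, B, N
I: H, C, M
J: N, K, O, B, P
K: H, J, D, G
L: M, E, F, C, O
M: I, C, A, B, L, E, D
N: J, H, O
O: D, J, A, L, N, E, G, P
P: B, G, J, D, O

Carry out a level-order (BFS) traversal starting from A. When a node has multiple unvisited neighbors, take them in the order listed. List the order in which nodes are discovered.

A → O → E → M → B → C → D → J → L → N → G → P → F → H → I → K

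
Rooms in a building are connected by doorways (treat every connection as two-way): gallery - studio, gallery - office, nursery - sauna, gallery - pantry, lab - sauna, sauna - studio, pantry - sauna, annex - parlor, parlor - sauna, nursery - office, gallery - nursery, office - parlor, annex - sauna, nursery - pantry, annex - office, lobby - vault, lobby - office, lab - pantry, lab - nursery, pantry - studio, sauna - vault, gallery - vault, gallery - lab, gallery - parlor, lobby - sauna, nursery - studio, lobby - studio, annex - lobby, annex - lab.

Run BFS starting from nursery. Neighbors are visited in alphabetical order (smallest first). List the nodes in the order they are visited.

nursery, gallery, lab, office, pantry, sauna, studio, parlor, vault, annex, lobby

Visit nursery; enqueue gallery, lab, office, pantry, sauna, studio → queue [gallery, lab, office, pantry, sauna, studio]
Visit gallery; enqueue parlor, vault → queue [lab, office, pantry, sauna, studio, parlor, vault]
Visit lab; enqueue annex → queue [office, pantry, sauna, studio, parlor, vault, annex]
Visit office; enqueue lobby → queue [pantry, sauna, studio, parlor, vault, annex, lobby]
Visit pantry → queue [sauna, studio, parlor, vault, annex, lobby]
Visit sauna → queue [studio, parlor, vault, annex, lobby]
Visit studio → queue [parlor, vault, annex, lobby]
Visit parlor → queue [vault, annex, lobby]
Visit vault → queue [annex, lobby]
Visit annex → queue [lobby]
Visit lobby → queue []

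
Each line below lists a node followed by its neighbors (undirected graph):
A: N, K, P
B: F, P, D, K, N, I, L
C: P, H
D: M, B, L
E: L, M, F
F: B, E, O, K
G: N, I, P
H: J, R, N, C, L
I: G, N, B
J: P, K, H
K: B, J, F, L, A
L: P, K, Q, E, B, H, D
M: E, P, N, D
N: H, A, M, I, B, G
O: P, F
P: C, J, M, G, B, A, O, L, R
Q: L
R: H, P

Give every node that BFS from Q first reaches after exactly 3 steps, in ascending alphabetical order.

Level 0: Q
Level 1: L
Level 2: B, D, E, H, K, P
Level 3: A, C, F, G, I, J, M, N, O, R

A, C, F, G, I, J, M, N, O, R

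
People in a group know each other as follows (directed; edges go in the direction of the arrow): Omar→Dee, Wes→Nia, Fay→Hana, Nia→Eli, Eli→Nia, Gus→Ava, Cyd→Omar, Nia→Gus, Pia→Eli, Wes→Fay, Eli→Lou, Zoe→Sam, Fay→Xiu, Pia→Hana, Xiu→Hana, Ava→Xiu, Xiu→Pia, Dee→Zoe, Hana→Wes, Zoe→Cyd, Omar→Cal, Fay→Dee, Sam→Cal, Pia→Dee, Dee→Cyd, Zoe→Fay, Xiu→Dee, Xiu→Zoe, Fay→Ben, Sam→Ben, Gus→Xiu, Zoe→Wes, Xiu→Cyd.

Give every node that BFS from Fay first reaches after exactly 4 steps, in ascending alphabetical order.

Level 0: Fay
Level 1: Ben, Dee, Hana, Xiu
Level 2: Cyd, Pia, Wes, Zoe
Level 3: Eli, Nia, Omar, Sam
Level 4: Cal, Gus, Lou
Level 5: Ava

Cal, Gus, Lou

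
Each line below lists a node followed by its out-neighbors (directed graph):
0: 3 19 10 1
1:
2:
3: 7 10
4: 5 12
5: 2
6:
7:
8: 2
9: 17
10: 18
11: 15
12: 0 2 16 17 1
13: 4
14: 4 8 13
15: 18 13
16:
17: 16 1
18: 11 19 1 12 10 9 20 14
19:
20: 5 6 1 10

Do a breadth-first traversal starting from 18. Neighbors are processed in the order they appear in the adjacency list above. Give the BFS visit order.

18 11 19 1 12 10 9 20 14 15 0 2 16 17 5 6 4 8 13 3 7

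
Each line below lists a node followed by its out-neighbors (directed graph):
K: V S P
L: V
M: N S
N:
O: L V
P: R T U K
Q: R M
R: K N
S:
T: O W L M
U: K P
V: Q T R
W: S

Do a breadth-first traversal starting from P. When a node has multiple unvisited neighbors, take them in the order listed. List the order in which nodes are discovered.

Visit P; enqueue R, T, U, K → queue [R, T, U, K]
Visit R; enqueue N → queue [T, U, K, N]
Visit T; enqueue O, W, L, M → queue [U, K, N, O, W, L, M]
Visit U → queue [K, N, O, W, L, M]
Visit K; enqueue V, S → queue [N, O, W, L, M, V, S]
Visit N → queue [O, W, L, M, V, S]
Visit O → queue [W, L, M, V, S]
Visit W → queue [L, M, V, S]
Visit L → queue [M, V, S]
Visit M → queue [V, S]
Visit V; enqueue Q → queue [S, Q]
Visit S → queue [Q]
Visit Q → queue []

P, R, T, U, K, N, O, W, L, M, V, S, Q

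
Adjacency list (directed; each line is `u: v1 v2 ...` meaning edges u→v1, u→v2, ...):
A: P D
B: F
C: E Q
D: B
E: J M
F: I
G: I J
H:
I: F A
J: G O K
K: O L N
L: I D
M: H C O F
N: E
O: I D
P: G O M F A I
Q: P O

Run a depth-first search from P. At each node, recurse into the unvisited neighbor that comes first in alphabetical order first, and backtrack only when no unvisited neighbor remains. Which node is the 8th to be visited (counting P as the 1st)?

J

Visit P
P → A
A → D
D → B
B → F
F → I
P → G
G → J
J → K
K → L
K → N
N → E
E → M
M → C
C → Q
Q → O
M → H

Visit order: P, A, D, B, F, I, G, J, K, L, N, E, M, C, Q, O, H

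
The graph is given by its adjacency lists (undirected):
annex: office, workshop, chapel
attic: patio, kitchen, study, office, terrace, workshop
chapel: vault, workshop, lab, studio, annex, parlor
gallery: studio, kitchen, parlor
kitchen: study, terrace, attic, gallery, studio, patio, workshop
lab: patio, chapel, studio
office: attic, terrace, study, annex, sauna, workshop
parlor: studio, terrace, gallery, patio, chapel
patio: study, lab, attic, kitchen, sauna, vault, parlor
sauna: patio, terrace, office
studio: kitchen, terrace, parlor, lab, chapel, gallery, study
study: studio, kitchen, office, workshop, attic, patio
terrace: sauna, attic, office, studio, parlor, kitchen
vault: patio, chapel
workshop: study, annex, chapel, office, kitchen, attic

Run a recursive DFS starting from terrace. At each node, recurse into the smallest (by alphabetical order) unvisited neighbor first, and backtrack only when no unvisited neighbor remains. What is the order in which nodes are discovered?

Visit terrace
terrace → attic
attic → kitchen
kitchen → gallery
gallery → parlor
parlor → chapel
chapel → annex
annex → office
office → sauna
sauna → patio
patio → lab
lab → studio
studio → study
study → workshop
patio → vault

terrace → attic → kitchen → gallery → parlor → chapel → annex → office → sauna → patio → lab → studio → study → workshop → vault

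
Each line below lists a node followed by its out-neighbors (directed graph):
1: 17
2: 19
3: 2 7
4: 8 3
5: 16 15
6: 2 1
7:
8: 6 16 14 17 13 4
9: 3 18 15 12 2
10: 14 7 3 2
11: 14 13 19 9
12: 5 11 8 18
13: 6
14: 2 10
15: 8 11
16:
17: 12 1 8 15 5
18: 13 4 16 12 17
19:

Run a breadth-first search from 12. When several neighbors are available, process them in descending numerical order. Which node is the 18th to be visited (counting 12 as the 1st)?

Visit 12; enqueue 18, 11, 8, 5 → queue [18, 11, 8, 5]
Visit 18; enqueue 17, 16, 13, 4 → queue [11, 8, 5, 17, 16, 13, 4]
Visit 11; enqueue 19, 14, 9 → queue [8, 5, 17, 16, 13, 4, 19, 14, 9]
Visit 8; enqueue 6 → queue [5, 17, 16, 13, 4, 19, 14, 9, 6]
Visit 5; enqueue 15 → queue [17, 16, 13, 4, 19, 14, 9, 6, 15]
Visit 17; enqueue 1 → queue [16, 13, 4, 19, 14, 9, 6, 15, 1]
Visit 16 → queue [13, 4, 19, 14, 9, 6, 15, 1]
Visit 13 → queue [4, 19, 14, 9, 6, 15, 1]
Visit 4; enqueue 3 → queue [19, 14, 9, 6, 15, 1, 3]
Visit 19 → queue [14, 9, 6, 15, 1, 3]
Visit 14; enqueue 10, 2 → queue [9, 6, 15, 1, 3, 10, 2]
Visit 9 → queue [6, 15, 1, 3, 10, 2]
Visit 6 → queue [15, 1, 3, 10, 2]
Visit 15 → queue [1, 3, 10, 2]
Visit 1 → queue [3, 10, 2]
Visit 3; enqueue 7 → queue [10, 2, 7]
Visit 10 → queue [2, 7]
Visit 2 → queue [7]
Visit 7 → queue []

Visit order: 12, 18, 11, 8, 5, 17, 16, 13, 4, 19, 14, 9, 6, 15, 1, 3, 10, 2, 7

2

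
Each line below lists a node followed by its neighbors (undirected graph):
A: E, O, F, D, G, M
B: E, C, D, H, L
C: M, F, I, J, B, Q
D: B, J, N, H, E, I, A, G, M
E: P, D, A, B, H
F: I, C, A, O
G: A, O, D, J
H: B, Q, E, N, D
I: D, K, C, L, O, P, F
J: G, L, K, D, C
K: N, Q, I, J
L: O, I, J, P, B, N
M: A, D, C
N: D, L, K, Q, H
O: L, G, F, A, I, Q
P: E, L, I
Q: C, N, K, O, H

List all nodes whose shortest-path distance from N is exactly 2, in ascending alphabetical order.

A, B, C, E, G, I, J, M, O, P

Level 0: N
Level 1: D, H, K, L, Q
Level 2: A, B, C, E, G, I, J, M, O, P
Level 3: F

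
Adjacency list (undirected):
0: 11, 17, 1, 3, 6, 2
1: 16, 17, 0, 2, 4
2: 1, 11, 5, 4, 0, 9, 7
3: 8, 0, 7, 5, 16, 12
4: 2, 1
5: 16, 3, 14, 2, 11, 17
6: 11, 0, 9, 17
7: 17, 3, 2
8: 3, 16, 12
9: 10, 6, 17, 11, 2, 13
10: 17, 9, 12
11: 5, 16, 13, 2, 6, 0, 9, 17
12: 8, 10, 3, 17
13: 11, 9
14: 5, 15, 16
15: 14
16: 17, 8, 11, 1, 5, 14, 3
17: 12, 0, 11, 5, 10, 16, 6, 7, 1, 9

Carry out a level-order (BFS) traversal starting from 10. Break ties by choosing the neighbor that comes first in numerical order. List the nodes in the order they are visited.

10 → 9 → 12 → 17 → 2 → 6 → 11 → 13 → 3 → 8 → 0 → 1 → 5 → 7 → 16 → 4 → 14 → 15

Visit 10; enqueue 9, 12, 17 → queue [9, 12, 17]
Visit 9; enqueue 2, 6, 11, 13 → queue [12, 17, 2, 6, 11, 13]
Visit 12; enqueue 3, 8 → queue [17, 2, 6, 11, 13, 3, 8]
Visit 17; enqueue 0, 1, 5, 7, 16 → queue [2, 6, 11, 13, 3, 8, 0, 1, 5, 7, 16]
Visit 2; enqueue 4 → queue [6, 11, 13, 3, 8, 0, 1, 5, 7, 16, 4]
Visit 6 → queue [11, 13, 3, 8, 0, 1, 5, 7, 16, 4]
Visit 11 → queue [13, 3, 8, 0, 1, 5, 7, 16, 4]
Visit 13 → queue [3, 8, 0, 1, 5, 7, 16, 4]
Visit 3 → queue [8, 0, 1, 5, 7, 16, 4]
Visit 8 → queue [0, 1, 5, 7, 16, 4]
Visit 0 → queue [1, 5, 7, 16, 4]
Visit 1 → queue [5, 7, 16, 4]
Visit 5; enqueue 14 → queue [7, 16, 4, 14]
Visit 7 → queue [16, 4, 14]
Visit 16 → queue [4, 14]
Visit 4 → queue [14]
Visit 14; enqueue 15 → queue [15]
Visit 15 → queue []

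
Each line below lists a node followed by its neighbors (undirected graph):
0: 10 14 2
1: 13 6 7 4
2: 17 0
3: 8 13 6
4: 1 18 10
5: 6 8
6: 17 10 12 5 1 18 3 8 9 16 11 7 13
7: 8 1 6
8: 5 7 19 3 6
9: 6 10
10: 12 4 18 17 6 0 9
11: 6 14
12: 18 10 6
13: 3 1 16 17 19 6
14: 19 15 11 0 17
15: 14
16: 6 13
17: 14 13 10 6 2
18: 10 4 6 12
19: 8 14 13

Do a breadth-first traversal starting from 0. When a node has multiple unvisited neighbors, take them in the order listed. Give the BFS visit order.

Visit 0; enqueue 10, 14, 2 → queue [10, 14, 2]
Visit 10; enqueue 12, 4, 18, 17, 6, 9 → queue [14, 2, 12, 4, 18, 17, 6, 9]
Visit 14; enqueue 19, 15, 11 → queue [2, 12, 4, 18, 17, 6, 9, 19, 15, 11]
Visit 2 → queue [12, 4, 18, 17, 6, 9, 19, 15, 11]
Visit 12 → queue [4, 18, 17, 6, 9, 19, 15, 11]
Visit 4; enqueue 1 → queue [18, 17, 6, 9, 19, 15, 11, 1]
Visit 18 → queue [17, 6, 9, 19, 15, 11, 1]
Visit 17; enqueue 13 → queue [6, 9, 19, 15, 11, 1, 13]
Visit 6; enqueue 5, 3, 8, 16, 7 → queue [9, 19, 15, 11, 1, 13, 5, 3, 8, 16, 7]
Visit 9 → queue [19, 15, 11, 1, 13, 5, 3, 8, 16, 7]
Visit 19 → queue [15, 11, 1, 13, 5, 3, 8, 16, 7]
Visit 15 → queue [11, 1, 13, 5, 3, 8, 16, 7]
Visit 11 → queue [1, 13, 5, 3, 8, 16, 7]
Visit 1 → queue [13, 5, 3, 8, 16, 7]
Visit 13 → queue [5, 3, 8, 16, 7]
Visit 5 → queue [3, 8, 16, 7]
Visit 3 → queue [8, 16, 7]
Visit 8 → queue [16, 7]
Visit 16 → queue [7]
Visit 7 → queue []

0 -> 10 -> 14 -> 2 -> 12 -> 4 -> 18 -> 17 -> 6 -> 9 -> 19 -> 15 -> 11 -> 1 -> 13 -> 5 -> 3 -> 8 -> 16 -> 7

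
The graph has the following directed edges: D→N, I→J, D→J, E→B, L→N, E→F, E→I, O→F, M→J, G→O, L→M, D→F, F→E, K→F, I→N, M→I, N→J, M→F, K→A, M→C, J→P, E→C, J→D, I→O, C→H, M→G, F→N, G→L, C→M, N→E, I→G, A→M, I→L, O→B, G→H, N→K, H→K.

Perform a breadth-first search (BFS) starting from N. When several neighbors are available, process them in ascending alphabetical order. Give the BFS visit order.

N, E, J, K, B, C, F, I, D, P, A, H, M, G, L, O

Visit N; enqueue E, J, K → queue [E, J, K]
Visit E; enqueue B, C, F, I → queue [J, K, B, C, F, I]
Visit J; enqueue D, P → queue [K, B, C, F, I, D, P]
Visit K; enqueue A → queue [B, C, F, I, D, P, A]
Visit B → queue [C, F, I, D, P, A]
Visit C; enqueue H, M → queue [F, I, D, P, A, H, M]
Visit F → queue [I, D, P, A, H, M]
Visit I; enqueue G, L, O → queue [D, P, A, H, M, G, L, O]
Visit D → queue [P, A, H, M, G, L, O]
Visit P → queue [A, H, M, G, L, O]
Visit A → queue [H, M, G, L, O]
Visit H → queue [M, G, L, O]
Visit M → queue [G, L, O]
Visit G → queue [L, O]
Visit L → queue [O]
Visit O → queue []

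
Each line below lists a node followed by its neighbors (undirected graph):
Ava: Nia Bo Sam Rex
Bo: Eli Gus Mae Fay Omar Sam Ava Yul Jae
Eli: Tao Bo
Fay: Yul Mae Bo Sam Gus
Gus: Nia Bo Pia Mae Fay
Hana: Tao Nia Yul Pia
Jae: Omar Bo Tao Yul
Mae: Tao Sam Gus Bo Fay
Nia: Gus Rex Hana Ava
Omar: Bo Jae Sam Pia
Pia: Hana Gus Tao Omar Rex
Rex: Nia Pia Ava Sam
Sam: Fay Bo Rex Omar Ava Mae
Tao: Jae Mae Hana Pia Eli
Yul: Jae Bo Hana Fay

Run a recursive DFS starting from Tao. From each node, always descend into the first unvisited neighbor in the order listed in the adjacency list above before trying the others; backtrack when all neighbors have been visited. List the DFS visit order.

Visit Tao
Tao → Jae
Jae → Omar
Omar → Bo
Bo → Eli
Bo → Gus
Gus → Nia
Nia → Rex
Rex → Pia
Pia → Hana
Hana → Yul
Yul → Fay
Fay → Mae
Mae → Sam
Sam → Ava

Tao → Jae → Omar → Bo → Eli → Gus → Nia → Rex → Pia → Hana → Yul → Fay → Mae → Sam → Ava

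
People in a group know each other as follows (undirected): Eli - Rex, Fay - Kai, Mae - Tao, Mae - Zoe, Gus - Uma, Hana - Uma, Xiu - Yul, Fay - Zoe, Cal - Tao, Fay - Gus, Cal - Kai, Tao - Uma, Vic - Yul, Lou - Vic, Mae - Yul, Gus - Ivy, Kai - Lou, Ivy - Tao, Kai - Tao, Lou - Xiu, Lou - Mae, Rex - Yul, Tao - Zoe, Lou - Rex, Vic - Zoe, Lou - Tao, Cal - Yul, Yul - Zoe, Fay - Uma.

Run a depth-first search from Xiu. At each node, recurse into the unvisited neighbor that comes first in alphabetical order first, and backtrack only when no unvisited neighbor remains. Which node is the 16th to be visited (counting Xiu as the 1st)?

Visit Xiu
Xiu → Lou
Lou → Kai
Kai → Cal
Cal → Tao
Tao → Ivy
Ivy → Gus
Gus → Fay
Fay → Uma
Uma → Hana
Fay → Zoe
Zoe → Mae
Mae → Yul
Yul → Rex
Rex → Eli
Yul → Vic

Visit order: Xiu, Lou, Kai, Cal, Tao, Ivy, Gus, Fay, Uma, Hana, Zoe, Mae, Yul, Rex, Eli, Vic

Vic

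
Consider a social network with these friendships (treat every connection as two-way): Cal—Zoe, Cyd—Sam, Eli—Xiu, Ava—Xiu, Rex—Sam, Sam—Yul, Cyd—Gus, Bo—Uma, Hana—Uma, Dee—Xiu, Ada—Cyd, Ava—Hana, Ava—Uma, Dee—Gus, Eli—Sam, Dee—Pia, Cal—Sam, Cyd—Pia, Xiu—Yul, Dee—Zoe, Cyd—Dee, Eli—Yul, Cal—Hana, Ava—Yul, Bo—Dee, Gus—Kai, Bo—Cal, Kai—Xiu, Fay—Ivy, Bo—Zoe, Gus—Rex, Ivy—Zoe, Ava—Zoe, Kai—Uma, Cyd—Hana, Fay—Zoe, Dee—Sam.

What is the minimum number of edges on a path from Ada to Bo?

Level 0: Ada
Level 1: Cyd
Level 2: Dee, Gus, Hana, Pia, Sam
Level 3: Ava, Bo, Cal, Eli, Kai, Rex, Uma, Xiu, Yul, Zoe
Level 4: Fay, Ivy
Bo first appears at level 3.

3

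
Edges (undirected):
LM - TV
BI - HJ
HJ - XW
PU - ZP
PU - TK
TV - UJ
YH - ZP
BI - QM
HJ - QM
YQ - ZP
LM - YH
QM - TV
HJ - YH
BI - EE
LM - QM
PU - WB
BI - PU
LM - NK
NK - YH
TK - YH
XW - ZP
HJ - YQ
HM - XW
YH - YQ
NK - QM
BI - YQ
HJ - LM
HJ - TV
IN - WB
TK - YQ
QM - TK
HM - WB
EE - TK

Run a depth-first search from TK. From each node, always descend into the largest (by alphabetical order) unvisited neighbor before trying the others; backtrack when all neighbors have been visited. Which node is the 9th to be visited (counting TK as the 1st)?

Visit TK
TK → YQ
YQ → ZP
ZP → YH
YH → NK
NK → QM
QM → TV
TV → UJ
TV → LM
LM → HJ
HJ → XW
XW → HM
HM → WB
WB → PU
PU → BI
BI → EE
WB → IN

Visit order: TK, YQ, ZP, YH, NK, QM, TV, UJ, LM, HJ, XW, HM, WB, PU, BI, EE, IN

LM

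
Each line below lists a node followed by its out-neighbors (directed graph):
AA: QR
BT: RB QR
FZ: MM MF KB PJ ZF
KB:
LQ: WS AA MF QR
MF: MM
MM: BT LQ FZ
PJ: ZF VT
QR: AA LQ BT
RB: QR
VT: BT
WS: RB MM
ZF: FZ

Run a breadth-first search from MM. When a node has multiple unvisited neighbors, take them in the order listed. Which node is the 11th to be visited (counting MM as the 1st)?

PJ

Visit MM; enqueue BT, LQ, FZ → queue [BT, LQ, FZ]
Visit BT; enqueue RB, QR → queue [LQ, FZ, RB, QR]
Visit LQ; enqueue WS, AA, MF → queue [FZ, RB, QR, WS, AA, MF]
Visit FZ; enqueue KB, PJ, ZF → queue [RB, QR, WS, AA, MF, KB, PJ, ZF]
Visit RB → queue [QR, WS, AA, MF, KB, PJ, ZF]
Visit QR → queue [WS, AA, MF, KB, PJ, ZF]
Visit WS → queue [AA, MF, KB, PJ, ZF]
Visit AA → queue [MF, KB, PJ, ZF]
Visit MF → queue [KB, PJ, ZF]
Visit KB → queue [PJ, ZF]
Visit PJ; enqueue VT → queue [ZF, VT]
Visit ZF → queue [VT]
Visit VT → queue []

Visit order: MM, BT, LQ, FZ, RB, QR, WS, AA, MF, KB, PJ, ZF, VT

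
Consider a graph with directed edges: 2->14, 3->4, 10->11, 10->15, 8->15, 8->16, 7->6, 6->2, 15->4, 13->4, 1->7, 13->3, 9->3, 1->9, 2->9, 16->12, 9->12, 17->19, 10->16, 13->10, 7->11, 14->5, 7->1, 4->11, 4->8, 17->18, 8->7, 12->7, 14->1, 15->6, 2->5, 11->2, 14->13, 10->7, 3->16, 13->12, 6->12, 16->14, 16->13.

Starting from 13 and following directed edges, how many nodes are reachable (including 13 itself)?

BFS from 13 visits: 13, 3, 4, 10, 12, 16, 8, 11, 7, 15, 14, 2, 1, 6, 5, 9
Reachable nodes: 16 of 19 total.

16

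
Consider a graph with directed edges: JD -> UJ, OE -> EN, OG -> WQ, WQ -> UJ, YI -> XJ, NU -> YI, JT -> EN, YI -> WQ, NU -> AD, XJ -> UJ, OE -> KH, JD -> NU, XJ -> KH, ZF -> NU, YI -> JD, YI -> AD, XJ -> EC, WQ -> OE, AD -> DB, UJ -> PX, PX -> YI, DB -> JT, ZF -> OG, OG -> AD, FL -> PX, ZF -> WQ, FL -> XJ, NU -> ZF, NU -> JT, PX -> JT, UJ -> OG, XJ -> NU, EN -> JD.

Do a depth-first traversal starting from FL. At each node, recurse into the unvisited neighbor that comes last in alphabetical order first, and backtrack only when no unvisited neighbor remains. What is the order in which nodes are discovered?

Visit FL
FL → XJ
XJ → UJ
UJ → PX
PX → YI
YI → WQ
WQ → OE
OE → KH
OE → EN
EN → JD
JD → NU
NU → ZF
ZF → OG
OG → AD
AD → DB
DB → JT
XJ → EC

FL, XJ, UJ, PX, YI, WQ, OE, KH, EN, JD, NU, ZF, OG, AD, DB, JT, EC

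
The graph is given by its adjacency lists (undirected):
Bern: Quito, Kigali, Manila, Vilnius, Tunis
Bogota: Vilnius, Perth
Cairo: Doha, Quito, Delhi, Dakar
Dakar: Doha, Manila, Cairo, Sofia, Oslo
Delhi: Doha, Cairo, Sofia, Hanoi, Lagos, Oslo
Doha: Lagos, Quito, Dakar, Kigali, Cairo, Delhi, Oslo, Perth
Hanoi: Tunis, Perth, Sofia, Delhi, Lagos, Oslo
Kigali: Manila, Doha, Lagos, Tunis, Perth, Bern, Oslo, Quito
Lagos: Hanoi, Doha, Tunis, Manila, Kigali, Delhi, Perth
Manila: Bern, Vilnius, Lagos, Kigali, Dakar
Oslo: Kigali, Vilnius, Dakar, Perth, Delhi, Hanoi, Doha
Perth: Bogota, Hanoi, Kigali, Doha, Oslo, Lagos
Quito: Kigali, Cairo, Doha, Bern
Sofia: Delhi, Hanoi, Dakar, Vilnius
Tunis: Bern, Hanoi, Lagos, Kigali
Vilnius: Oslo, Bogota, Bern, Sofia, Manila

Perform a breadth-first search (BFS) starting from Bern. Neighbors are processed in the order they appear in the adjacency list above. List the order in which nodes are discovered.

Bern → Quito → Kigali → Manila → Vilnius → Tunis → Cairo → Doha → Lagos → Perth → Oslo → Dakar → Bogota → Sofia → Hanoi → Delhi

Visit Bern; enqueue Quito, Kigali, Manila, Vilnius, Tunis → queue [Quito, Kigali, Manila, Vilnius, Tunis]
Visit Quito; enqueue Cairo, Doha → queue [Kigali, Manila, Vilnius, Tunis, Cairo, Doha]
Visit Kigali; enqueue Lagos, Perth, Oslo → queue [Manila, Vilnius, Tunis, Cairo, Doha, Lagos, Perth, Oslo]
Visit Manila; enqueue Dakar → queue [Vilnius, Tunis, Cairo, Doha, Lagos, Perth, Oslo, Dakar]
Visit Vilnius; enqueue Bogota, Sofia → queue [Tunis, Cairo, Doha, Lagos, Perth, Oslo, Dakar, Bogota, Sofia]
Visit Tunis; enqueue Hanoi → queue [Cairo, Doha, Lagos, Perth, Oslo, Dakar, Bogota, Sofia, Hanoi]
Visit Cairo; enqueue Delhi → queue [Doha, Lagos, Perth, Oslo, Dakar, Bogota, Sofia, Hanoi, Delhi]
Visit Doha → queue [Lagos, Perth, Oslo, Dakar, Bogota, Sofia, Hanoi, Delhi]
Visit Lagos → queue [Perth, Oslo, Dakar, Bogota, Sofia, Hanoi, Delhi]
Visit Perth → queue [Oslo, Dakar, Bogota, Sofia, Hanoi, Delhi]
Visit Oslo → queue [Dakar, Bogota, Sofia, Hanoi, Delhi]
Visit Dakar → queue [Bogota, Sofia, Hanoi, Delhi]
Visit Bogota → queue [Sofia, Hanoi, Delhi]
Visit Sofia → queue [Hanoi, Delhi]
Visit Hanoi → queue [Delhi]
Visit Delhi → queue []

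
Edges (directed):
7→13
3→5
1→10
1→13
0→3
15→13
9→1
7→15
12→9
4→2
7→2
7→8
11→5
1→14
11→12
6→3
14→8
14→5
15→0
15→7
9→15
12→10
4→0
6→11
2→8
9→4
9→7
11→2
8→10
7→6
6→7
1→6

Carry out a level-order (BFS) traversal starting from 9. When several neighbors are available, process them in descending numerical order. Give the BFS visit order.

Visit 9; enqueue 15, 7, 4, 1 → queue [15, 7, 4, 1]
Visit 15; enqueue 13, 0 → queue [7, 4, 1, 13, 0]
Visit 7; enqueue 8, 6, 2 → queue [4, 1, 13, 0, 8, 6, 2]
Visit 4 → queue [1, 13, 0, 8, 6, 2]
Visit 1; enqueue 14, 10 → queue [13, 0, 8, 6, 2, 14, 10]
Visit 13 → queue [0, 8, 6, 2, 14, 10]
Visit 0; enqueue 3 → queue [8, 6, 2, 14, 10, 3]
Visit 8 → queue [6, 2, 14, 10, 3]
Visit 6; enqueue 11 → queue [2, 14, 10, 3, 11]
Visit 2 → queue [14, 10, 3, 11]
Visit 14; enqueue 5 → queue [10, 3, 11, 5]
Visit 10 → queue [3, 11, 5]
Visit 3 → queue [11, 5]
Visit 11; enqueue 12 → queue [5, 12]
Visit 5 → queue [12]
Visit 12 → queue []

9 15 7 4 1 13 0 8 6 2 14 10 3 11 5 12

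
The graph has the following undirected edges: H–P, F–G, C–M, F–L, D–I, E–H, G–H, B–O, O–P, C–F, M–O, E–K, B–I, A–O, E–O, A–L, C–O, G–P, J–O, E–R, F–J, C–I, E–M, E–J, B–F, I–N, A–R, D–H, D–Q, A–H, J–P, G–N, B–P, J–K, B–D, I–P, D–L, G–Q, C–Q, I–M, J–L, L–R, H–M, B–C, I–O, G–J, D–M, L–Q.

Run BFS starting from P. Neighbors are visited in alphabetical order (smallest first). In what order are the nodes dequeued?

P, B, G, H, I, J, O, C, D, F, N, Q, A, E, M, K, L, R

Visit P; enqueue B, G, H, I, J, O → queue [B, G, H, I, J, O]
Visit B; enqueue C, D, F → queue [G, H, I, J, O, C, D, F]
Visit G; enqueue N, Q → queue [H, I, J, O, C, D, F, N, Q]
Visit H; enqueue A, E, M → queue [I, J, O, C, D, F, N, Q, A, E, M]
Visit I → queue [J, O, C, D, F, N, Q, A, E, M]
Visit J; enqueue K, L → queue [O, C, D, F, N, Q, A, E, M, K, L]
Visit O → queue [C, D, F, N, Q, A, E, M, K, L]
Visit C → queue [D, F, N, Q, A, E, M, K, L]
Visit D → queue [F, N, Q, A, E, M, K, L]
Visit F → queue [N, Q, A, E, M, K, L]
Visit N → queue [Q, A, E, M, K, L]
Visit Q → queue [A, E, M, K, L]
Visit A; enqueue R → queue [E, M, K, L, R]
Visit E → queue [M, K, L, R]
Visit M → queue [K, L, R]
Visit K → queue [L, R]
Visit L → queue [R]
Visit R → queue []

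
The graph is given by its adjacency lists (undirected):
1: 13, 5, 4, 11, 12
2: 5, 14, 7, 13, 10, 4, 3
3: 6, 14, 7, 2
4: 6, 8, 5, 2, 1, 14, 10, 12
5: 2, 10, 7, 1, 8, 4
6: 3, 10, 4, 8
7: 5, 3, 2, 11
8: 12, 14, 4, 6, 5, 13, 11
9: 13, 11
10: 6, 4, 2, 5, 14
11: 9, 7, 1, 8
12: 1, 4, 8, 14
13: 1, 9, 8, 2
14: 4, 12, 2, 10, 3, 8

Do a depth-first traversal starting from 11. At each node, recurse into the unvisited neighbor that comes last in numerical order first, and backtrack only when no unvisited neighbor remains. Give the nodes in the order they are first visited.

11, 9, 13, 8, 14, 12, 4, 10, 6, 3, 7, 5, 2, 1

Visit 11
11 → 9
9 → 13
13 → 8
8 → 14
14 → 12
12 → 4
4 → 10
10 → 6
6 → 3
3 → 7
7 → 5
5 → 2
5 → 1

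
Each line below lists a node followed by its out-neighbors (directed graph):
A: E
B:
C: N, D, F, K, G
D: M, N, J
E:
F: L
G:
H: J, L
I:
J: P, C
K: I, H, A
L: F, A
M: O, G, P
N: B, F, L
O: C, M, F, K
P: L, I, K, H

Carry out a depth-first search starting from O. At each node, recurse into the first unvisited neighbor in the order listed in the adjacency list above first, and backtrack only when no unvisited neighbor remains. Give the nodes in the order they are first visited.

O, C, N, B, F, L, A, E, D, M, G, P, I, K, H, J

Visit O
O → C
C → N
N → B
N → F
F → L
L → A
A → E
C → D
D → M
M → G
M → P
P → I
P → K
K → H
H → J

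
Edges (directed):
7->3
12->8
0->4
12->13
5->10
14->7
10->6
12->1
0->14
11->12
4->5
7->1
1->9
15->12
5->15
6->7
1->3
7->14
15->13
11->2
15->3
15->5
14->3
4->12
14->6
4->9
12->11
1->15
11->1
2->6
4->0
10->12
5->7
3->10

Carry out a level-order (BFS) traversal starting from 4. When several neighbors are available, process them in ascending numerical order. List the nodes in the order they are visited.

4 → 0 → 5 → 9 → 12 → 14 → 7 → 10 → 15 → 1 → 8 → 11 → 13 → 3 → 6 → 2

Visit 4; enqueue 0, 5, 9, 12 → queue [0, 5, 9, 12]
Visit 0; enqueue 14 → queue [5, 9, 12, 14]
Visit 5; enqueue 7, 10, 15 → queue [9, 12, 14, 7, 10, 15]
Visit 9 → queue [12, 14, 7, 10, 15]
Visit 12; enqueue 1, 8, 11, 13 → queue [14, 7, 10, 15, 1, 8, 11, 13]
Visit 14; enqueue 3, 6 → queue [7, 10, 15, 1, 8, 11, 13, 3, 6]
Visit 7 → queue [10, 15, 1, 8, 11, 13, 3, 6]
Visit 10 → queue [15, 1, 8, 11, 13, 3, 6]
Visit 15 → queue [1, 8, 11, 13, 3, 6]
Visit 1 → queue [8, 11, 13, 3, 6]
Visit 8 → queue [11, 13, 3, 6]
Visit 11; enqueue 2 → queue [13, 3, 6, 2]
Visit 13 → queue [3, 6, 2]
Visit 3 → queue [6, 2]
Visit 6 → queue [2]
Visit 2 → queue []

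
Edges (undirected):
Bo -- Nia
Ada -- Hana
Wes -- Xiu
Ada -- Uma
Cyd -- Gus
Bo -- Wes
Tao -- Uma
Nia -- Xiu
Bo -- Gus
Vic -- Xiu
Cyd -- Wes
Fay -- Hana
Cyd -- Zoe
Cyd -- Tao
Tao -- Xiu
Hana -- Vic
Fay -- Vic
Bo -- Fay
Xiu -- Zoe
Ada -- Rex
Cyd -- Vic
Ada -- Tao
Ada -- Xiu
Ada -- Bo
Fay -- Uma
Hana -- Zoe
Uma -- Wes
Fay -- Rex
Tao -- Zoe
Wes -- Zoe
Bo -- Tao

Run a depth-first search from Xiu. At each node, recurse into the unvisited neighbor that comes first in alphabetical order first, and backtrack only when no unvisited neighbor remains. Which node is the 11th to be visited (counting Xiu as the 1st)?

Visit Xiu
Xiu → Ada
Ada → Bo
Bo → Fay
Fay → Hana
Hana → Vic
Vic → Cyd
Cyd → Gus
Cyd → Tao
Tao → Uma
Uma → Wes
Wes → Zoe
Fay → Rex
Bo → Nia

Visit order: Xiu, Ada, Bo, Fay, Hana, Vic, Cyd, Gus, Tao, Uma, Wes, Zoe, Rex, Nia

Wes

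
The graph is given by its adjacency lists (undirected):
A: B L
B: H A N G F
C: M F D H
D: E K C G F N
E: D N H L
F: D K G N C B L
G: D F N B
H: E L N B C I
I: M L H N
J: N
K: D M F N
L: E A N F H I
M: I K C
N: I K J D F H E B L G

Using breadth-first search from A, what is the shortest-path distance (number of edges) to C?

3

Level 0: A
Level 1: B, L
Level 2: E, F, G, H, I, N
Level 3: C, D, J, K, M
C first appears at level 3.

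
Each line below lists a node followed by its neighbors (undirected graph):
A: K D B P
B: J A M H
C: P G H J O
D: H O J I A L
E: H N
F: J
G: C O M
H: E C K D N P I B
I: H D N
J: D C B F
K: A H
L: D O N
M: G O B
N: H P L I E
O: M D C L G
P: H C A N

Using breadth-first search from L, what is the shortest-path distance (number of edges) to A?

2

Level 0: L
Level 1: D, N, O
Level 2: A, C, E, G, H, I, J, M, P
Level 3: B, F, K
A first appears at level 2.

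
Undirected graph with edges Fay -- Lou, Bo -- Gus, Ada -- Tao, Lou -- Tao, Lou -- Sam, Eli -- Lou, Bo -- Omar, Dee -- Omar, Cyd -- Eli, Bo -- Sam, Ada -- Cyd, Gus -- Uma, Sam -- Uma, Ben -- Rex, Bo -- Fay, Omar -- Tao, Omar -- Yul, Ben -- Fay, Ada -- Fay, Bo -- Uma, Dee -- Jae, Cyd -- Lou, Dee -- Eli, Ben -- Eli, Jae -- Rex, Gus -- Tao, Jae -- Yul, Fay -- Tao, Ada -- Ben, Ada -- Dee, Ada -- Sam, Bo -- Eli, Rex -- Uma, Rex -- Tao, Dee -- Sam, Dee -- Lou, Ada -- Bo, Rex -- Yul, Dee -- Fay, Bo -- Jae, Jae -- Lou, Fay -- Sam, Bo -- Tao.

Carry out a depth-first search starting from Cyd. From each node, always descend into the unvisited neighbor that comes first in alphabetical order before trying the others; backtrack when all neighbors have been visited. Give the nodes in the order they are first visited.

Visit Cyd
Cyd → Ada
Ada → Ben
Ben → Eli
Eli → Bo
Bo → Fay
Fay → Dee
Dee → Jae
Jae → Lou
Lou → Sam
Sam → Uma
Uma → Gus
Gus → Tao
Tao → Omar
Omar → Yul
Yul → Rex

Cyd -> Ada -> Ben -> Eli -> Bo -> Fay -> Dee -> Jae -> Lou -> Sam -> Uma -> Gus -> Tao -> Omar -> Yul -> Rex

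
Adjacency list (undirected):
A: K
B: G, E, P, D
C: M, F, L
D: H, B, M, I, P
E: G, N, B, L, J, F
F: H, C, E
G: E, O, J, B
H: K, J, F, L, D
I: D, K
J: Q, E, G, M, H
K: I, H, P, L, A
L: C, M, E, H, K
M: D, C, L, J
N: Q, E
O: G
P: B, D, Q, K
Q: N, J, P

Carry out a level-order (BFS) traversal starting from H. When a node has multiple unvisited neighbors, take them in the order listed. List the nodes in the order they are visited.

H → K → J → F → L → D → I → P → A → Q → E → G → M → C → B → N → O

Visit H; enqueue K, J, F, L, D → queue [K, J, F, L, D]
Visit K; enqueue I, P, A → queue [J, F, L, D, I, P, A]
Visit J; enqueue Q, E, G, M → queue [F, L, D, I, P, A, Q, E, G, M]
Visit F; enqueue C → queue [L, D, I, P, A, Q, E, G, M, C]
Visit L → queue [D, I, P, A, Q, E, G, M, C]
Visit D; enqueue B → queue [I, P, A, Q, E, G, M, C, B]
Visit I → queue [P, A, Q, E, G, M, C, B]
Visit P → queue [A, Q, E, G, M, C, B]
Visit A → queue [Q, E, G, M, C, B]
Visit Q; enqueue N → queue [E, G, M, C, B, N]
Visit E → queue [G, M, C, B, N]
Visit G; enqueue O → queue [M, C, B, N, O]
Visit M → queue [C, B, N, O]
Visit C → queue [B, N, O]
Visit B → queue [N, O]
Visit N → queue [O]
Visit O → queue []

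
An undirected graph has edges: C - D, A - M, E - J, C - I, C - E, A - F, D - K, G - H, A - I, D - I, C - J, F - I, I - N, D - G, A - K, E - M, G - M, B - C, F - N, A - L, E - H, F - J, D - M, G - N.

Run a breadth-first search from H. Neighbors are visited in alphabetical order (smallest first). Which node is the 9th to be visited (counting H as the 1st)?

B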